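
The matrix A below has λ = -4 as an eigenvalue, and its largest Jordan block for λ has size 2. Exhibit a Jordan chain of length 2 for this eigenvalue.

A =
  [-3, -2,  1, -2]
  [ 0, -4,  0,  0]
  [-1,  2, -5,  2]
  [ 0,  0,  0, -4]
A Jordan chain for λ = -4 of length 2:
v_1 = (1, 0, -1, 0)ᵀ
v_2 = (1, 0, 0, 0)ᵀ

Let N = A − (-4)·I. We want v_2 with N^2 v_2 = 0 but N^1 v_2 ≠ 0; then v_{j-1} := N · v_j for j = 2, …, 2.

Pick v_2 = (1, 0, 0, 0)ᵀ.
Then v_1 = N · v_2 = (1, 0, -1, 0)ᵀ.

Sanity check: (A − (-4)·I) v_1 = (0, 0, 0, 0)ᵀ = 0. ✓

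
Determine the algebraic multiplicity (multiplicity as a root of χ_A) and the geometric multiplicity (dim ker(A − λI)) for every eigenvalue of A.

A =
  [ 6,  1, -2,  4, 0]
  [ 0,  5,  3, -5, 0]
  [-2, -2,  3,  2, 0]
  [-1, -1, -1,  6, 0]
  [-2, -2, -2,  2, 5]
λ = 5: alg = 5, geom = 3

Step 1 — factor the characteristic polynomial to read off the algebraic multiplicities:
  χ_A(x) = (x - 5)^5

Step 2 — compute geometric multiplicities via the rank-nullity identity g(λ) = n − rank(A − λI):
  rank(A − (5)·I) = 2, so dim ker(A − (5)·I) = n − 2 = 3

Summary:
  λ = 5: algebraic multiplicity = 5, geometric multiplicity = 3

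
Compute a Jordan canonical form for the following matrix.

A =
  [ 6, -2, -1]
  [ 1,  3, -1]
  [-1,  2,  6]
J_2(5) ⊕ J_1(5)

The characteristic polynomial is
  det(x·I − A) = x^3 - 15*x^2 + 75*x - 125 = (x - 5)^3

Eigenvalues and multiplicities (the geometric multiplicity of λ is n − rank(A − λI), which equals the number of Jordan blocks for λ):
  λ = 5: algebraic multiplicity = 3, geometric multiplicity = 2

Determining the block sizes for each eigenvalue:
  λ = 5: 2 blocks summing to 3 forces exactly one block of size 2 and the rest size 1 → block sizes [2, 1]

Assembling the blocks gives a Jordan form
J =
  [5, 1, 0]
  [0, 5, 0]
  [0, 0, 5]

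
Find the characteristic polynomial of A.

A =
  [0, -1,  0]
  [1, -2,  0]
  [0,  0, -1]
x^3 + 3*x^2 + 3*x + 1

Expanding det(x·I − A) (e.g. by cofactor expansion or by noting that A is similar to its Jordan form J, which has the same characteristic polynomial as A) gives
  χ_A(x) = x^3 + 3*x^2 + 3*x + 1
which factors as (x + 1)^3. The eigenvalues (with algebraic multiplicities) are λ = -1 with multiplicity 3.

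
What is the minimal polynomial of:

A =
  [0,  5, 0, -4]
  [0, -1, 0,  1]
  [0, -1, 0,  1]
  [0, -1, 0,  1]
x^3

The characteristic polynomial is χ_A(x) = x^4, so the eigenvalues are known. The minimal polynomial is
  m_A(x) = Π_λ (x − λ)^{k_λ}
where k_λ is the size of the *largest* Jordan block for λ (equivalently, the smallest k with (A − λI)^k v = 0 for every generalised eigenvector v of λ).

  λ = 0: largest Jordan block has size 3, contributing (x − 0)^3

So m_A(x) = x^3 = x^3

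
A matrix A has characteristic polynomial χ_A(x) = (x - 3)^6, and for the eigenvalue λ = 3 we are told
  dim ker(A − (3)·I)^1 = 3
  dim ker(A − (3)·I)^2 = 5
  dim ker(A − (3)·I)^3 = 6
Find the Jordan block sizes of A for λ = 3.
Block sizes for λ = 3: [3, 2, 1]

From the dimensions of kernels of powers, the number of Jordan blocks of size at least j is d_j − d_{j−1} where d_j = dim ker(N^j) (with d_0 = 0). Computing the differences gives [3, 2, 1].
The number of blocks of size exactly k is (#blocks of size ≥ k) − (#blocks of size ≥ k + 1), so the partition is: 1 block(s) of size 1, 1 block(s) of size 2, 1 block(s) of size 3.
In nonincreasing order the block sizes are [3, 2, 1].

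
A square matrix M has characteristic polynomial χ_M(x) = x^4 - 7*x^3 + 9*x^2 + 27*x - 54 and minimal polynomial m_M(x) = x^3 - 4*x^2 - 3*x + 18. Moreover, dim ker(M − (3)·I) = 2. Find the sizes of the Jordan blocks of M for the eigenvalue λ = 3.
Block sizes for λ = 3: [2, 1]

Step 1 — from the characteristic polynomial, algebraic multiplicity of λ = 3 is 3. From dim ker(M − (3)·I) = 2, there are exactly 2 Jordan blocks for λ = 3.
Step 2 — from the minimal polynomial, the factor (x − 3)^2 tells us the largest block for λ = 3 has size 2.
Step 3 — with total size 3, 2 blocks, and largest block 2, the block sizes (in nonincreasing order) are [2, 1].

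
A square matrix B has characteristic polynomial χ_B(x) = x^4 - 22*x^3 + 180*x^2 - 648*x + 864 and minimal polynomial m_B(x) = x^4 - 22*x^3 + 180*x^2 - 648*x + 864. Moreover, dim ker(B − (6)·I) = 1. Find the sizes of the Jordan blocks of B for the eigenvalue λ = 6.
Block sizes for λ = 6: [3]

Step 1 — from the characteristic polynomial, algebraic multiplicity of λ = 6 is 3. From dim ker(B − (6)·I) = 1, there are exactly 1 Jordan blocks for λ = 6.
Step 2 — from the minimal polynomial, the factor (x − 6)^3 tells us the largest block for λ = 6 has size 3.
Step 3 — with total size 3, 1 blocks, and largest block 3, the block sizes (in nonincreasing order) are [3].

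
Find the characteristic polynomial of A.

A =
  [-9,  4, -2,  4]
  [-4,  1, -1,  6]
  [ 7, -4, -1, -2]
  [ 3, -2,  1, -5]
x^4 + 14*x^3 + 72*x^2 + 162*x + 135

Expanding det(x·I − A) (e.g. by cofactor expansion or by noting that A is similar to its Jordan form J, which has the same characteristic polynomial as A) gives
  χ_A(x) = x^4 + 14*x^3 + 72*x^2 + 162*x + 135
which factors as (x + 3)^3*(x + 5). The eigenvalues (with algebraic multiplicities) are λ = -5 with multiplicity 1, λ = -3 with multiplicity 3.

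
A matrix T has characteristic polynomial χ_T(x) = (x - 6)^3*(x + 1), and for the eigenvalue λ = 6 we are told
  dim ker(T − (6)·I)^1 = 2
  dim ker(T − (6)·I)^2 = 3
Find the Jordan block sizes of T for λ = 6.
Block sizes for λ = 6: [2, 1]

From the dimensions of kernels of powers, the number of Jordan blocks of size at least j is d_j − d_{j−1} where d_j = dim ker(N^j) (with d_0 = 0). Computing the differences gives [2, 1].
The number of blocks of size exactly k is (#blocks of size ≥ k) − (#blocks of size ≥ k + 1), so the partition is: 1 block(s) of size 1, 1 block(s) of size 2.
In nonincreasing order the block sizes are [2, 1].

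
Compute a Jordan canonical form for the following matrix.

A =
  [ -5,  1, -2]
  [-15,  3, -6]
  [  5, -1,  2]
J_2(0) ⊕ J_1(0)

The characteristic polynomial is
  det(x·I − A) = x^3

Eigenvalues and multiplicities (the geometric multiplicity of λ is n − rank(A − λI), which equals the number of Jordan blocks for λ):
  λ = 0: algebraic multiplicity = 3, geometric multiplicity = 2

Determining the block sizes for each eigenvalue:
  λ = 0: 2 blocks summing to 3 forces exactly one block of size 2 and the rest size 1 → block sizes [2, 1]

Assembling the blocks gives a Jordan form
J =
  [0, 1, 0]
  [0, 0, 0]
  [0, 0, 0]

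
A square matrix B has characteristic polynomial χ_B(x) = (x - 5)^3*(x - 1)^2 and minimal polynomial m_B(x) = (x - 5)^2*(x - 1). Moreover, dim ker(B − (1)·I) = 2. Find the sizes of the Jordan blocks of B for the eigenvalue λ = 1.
Block sizes for λ = 1: [1, 1]

Step 1 — from the characteristic polynomial, algebraic multiplicity of λ = 1 is 2. From dim ker(B − (1)·I) = 2, there are exactly 2 Jordan blocks for λ = 1.
Step 2 — from the minimal polynomial, the factor (x − 1) tells us the largest block for λ = 1 has size 1.
Step 3 — with total size 2, 2 blocks, and largest block 1, the block sizes (in nonincreasing order) are [1, 1].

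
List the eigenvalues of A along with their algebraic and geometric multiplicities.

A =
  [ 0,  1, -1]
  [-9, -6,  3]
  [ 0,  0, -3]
λ = -3: alg = 3, geom = 2

Step 1 — factor the characteristic polynomial to read off the algebraic multiplicities:
  χ_A(x) = (x + 3)^3

Step 2 — compute geometric multiplicities via the rank-nullity identity g(λ) = n − rank(A − λI):
  rank(A − (-3)·I) = 1, so dim ker(A − (-3)·I) = n − 1 = 2

Summary:
  λ = -3: algebraic multiplicity = 3, geometric multiplicity = 2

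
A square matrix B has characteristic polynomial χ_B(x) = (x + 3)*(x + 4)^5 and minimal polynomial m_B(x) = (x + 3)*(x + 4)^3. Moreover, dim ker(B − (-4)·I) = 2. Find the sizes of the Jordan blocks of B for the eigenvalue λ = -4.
Block sizes for λ = -4: [3, 2]

Step 1 — from the characteristic polynomial, algebraic multiplicity of λ = -4 is 5. From dim ker(B − (-4)·I) = 2, there are exactly 2 Jordan blocks for λ = -4.
Step 2 — from the minimal polynomial, the factor (x + 4)^3 tells us the largest block for λ = -4 has size 3.
Step 3 — with total size 5, 2 blocks, and largest block 3, the block sizes (in nonincreasing order) are [3, 2].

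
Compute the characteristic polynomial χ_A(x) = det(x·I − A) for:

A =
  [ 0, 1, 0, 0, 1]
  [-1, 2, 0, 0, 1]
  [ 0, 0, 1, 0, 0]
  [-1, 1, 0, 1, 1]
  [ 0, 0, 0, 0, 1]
x^5 - 5*x^4 + 10*x^3 - 10*x^2 + 5*x - 1

Expanding det(x·I − A) (e.g. by cofactor expansion or by noting that A is similar to its Jordan form J, which has the same characteristic polynomial as A) gives
  χ_A(x) = x^5 - 5*x^4 + 10*x^3 - 10*x^2 + 5*x - 1
which factors as (x - 1)^5. The eigenvalues (with algebraic multiplicities) are λ = 1 with multiplicity 5.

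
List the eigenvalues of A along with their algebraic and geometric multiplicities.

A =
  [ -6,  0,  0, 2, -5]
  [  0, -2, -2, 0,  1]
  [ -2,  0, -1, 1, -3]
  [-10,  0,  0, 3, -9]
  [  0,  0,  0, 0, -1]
λ = -2: alg = 2, geom = 2; λ = -1: alg = 3, geom = 1

Step 1 — factor the characteristic polynomial to read off the algebraic multiplicities:
  χ_A(x) = (x + 1)^3*(x + 2)^2

Step 2 — compute geometric multiplicities via the rank-nullity identity g(λ) = n − rank(A − λI):
  rank(A − (-2)·I) = 3, so dim ker(A − (-2)·I) = n − 3 = 2
  rank(A − (-1)·I) = 4, so dim ker(A − (-1)·I) = n − 4 = 1

Summary:
  λ = -2: algebraic multiplicity = 2, geometric multiplicity = 2
  λ = -1: algebraic multiplicity = 3, geometric multiplicity = 1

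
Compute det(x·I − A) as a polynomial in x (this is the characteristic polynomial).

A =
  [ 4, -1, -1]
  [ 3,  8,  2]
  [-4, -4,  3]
x^3 - 15*x^2 + 75*x - 125

Expanding det(x·I − A) (e.g. by cofactor expansion or by noting that A is similar to its Jordan form J, which has the same characteristic polynomial as A) gives
  χ_A(x) = x^3 - 15*x^2 + 75*x - 125
which factors as (x - 5)^3. The eigenvalues (with algebraic multiplicities) are λ = 5 with multiplicity 3.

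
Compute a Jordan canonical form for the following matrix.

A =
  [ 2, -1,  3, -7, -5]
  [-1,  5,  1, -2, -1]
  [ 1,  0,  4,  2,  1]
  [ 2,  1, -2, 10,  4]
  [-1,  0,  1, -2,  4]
J_3(5) ⊕ J_1(5) ⊕ J_1(5)

The characteristic polynomial is
  det(x·I − A) = x^5 - 25*x^4 + 250*x^3 - 1250*x^2 + 3125*x - 3125 = (x - 5)^5

Eigenvalues and multiplicities (the geometric multiplicity of λ is n − rank(A − λI), which equals the number of Jordan blocks for λ):
  λ = 5: algebraic multiplicity = 5, geometric multiplicity = 3

Determining the block sizes for each eigenvalue:
  λ = 5: with am = 5 and gm = 3, the partition is not yet determined (e.g. several partitions of 5 into 3 parts exist). Let N = A − (5)·I. Computing rank(N^1) = 2, rank(N^2) = 1, rank(N^3) = 0; the number of blocks of size ≥ j is rank(N^{j−1}) − rank(N^j), giving [3, 1, 1]. So we have 1 block(s) of size 3, 2 block(s) of size 1 → block sizes [3, 1, 1]

Assembling the blocks gives a Jordan form
J =
  [5, 1, 0, 0, 0]
  [0, 5, 1, 0, 0]
  [0, 0, 5, 0, 0]
  [0, 0, 0, 5, 0]
  [0, 0, 0, 0, 5]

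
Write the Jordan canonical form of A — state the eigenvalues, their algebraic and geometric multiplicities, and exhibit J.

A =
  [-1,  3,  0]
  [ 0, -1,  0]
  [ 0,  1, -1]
J_2(-1) ⊕ J_1(-1)

The characteristic polynomial is
  det(x·I − A) = x^3 + 3*x^2 + 3*x + 1 = (x + 1)^3

Eigenvalues and multiplicities (the geometric multiplicity of λ is n − rank(A − λI), which equals the number of Jordan blocks for λ):
  λ = -1: algebraic multiplicity = 3, geometric multiplicity = 2

Determining the block sizes for each eigenvalue:
  λ = -1: 2 blocks summing to 3 forces exactly one block of size 2 and the rest size 1 → block sizes [2, 1]

Assembling the blocks gives a Jordan form
J =
  [-1,  1,  0]
  [ 0, -1,  0]
  [ 0,  0, -1]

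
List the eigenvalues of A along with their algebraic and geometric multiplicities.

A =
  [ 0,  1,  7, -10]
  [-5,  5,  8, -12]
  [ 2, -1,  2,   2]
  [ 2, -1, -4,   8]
λ = 3: alg = 3, geom = 1; λ = 6: alg = 1, geom = 1

Step 1 — factor the characteristic polynomial to read off the algebraic multiplicities:
  χ_A(x) = (x - 6)*(x - 3)^3

Step 2 — compute geometric multiplicities via the rank-nullity identity g(λ) = n − rank(A − λI):
  rank(A − (3)·I) = 3, so dim ker(A − (3)·I) = n − 3 = 1
  rank(A − (6)·I) = 3, so dim ker(A − (6)·I) = n − 3 = 1

Summary:
  λ = 3: algebraic multiplicity = 3, geometric multiplicity = 1
  λ = 6: algebraic multiplicity = 1, geometric multiplicity = 1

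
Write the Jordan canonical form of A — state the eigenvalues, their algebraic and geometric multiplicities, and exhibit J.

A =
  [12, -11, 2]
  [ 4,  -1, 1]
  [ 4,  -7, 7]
J_3(6)

The characteristic polynomial is
  det(x·I − A) = x^3 - 18*x^2 + 108*x - 216 = (x - 6)^3

Eigenvalues and multiplicities (the geometric multiplicity of λ is n − rank(A − λI), which equals the number of Jordan blocks for λ):
  λ = 6: algebraic multiplicity = 3, geometric multiplicity = 1

Determining the block sizes for each eigenvalue:
  λ = 6: one block (gm = 1), so the single block has size am = 3 → block sizes [3]

Assembling the blocks gives a Jordan form
J =
  [6, 1, 0]
  [0, 6, 1]
  [0, 0, 6]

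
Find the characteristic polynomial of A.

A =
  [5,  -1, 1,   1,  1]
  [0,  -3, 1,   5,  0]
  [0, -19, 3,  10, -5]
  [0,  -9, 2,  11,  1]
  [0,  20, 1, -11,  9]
x^5 - 25*x^4 + 250*x^3 - 1250*x^2 + 3125*x - 3125

Expanding det(x·I − A) (e.g. by cofactor expansion or by noting that A is similar to its Jordan form J, which has the same characteristic polynomial as A) gives
  χ_A(x) = x^5 - 25*x^4 + 250*x^3 - 1250*x^2 + 3125*x - 3125
which factors as (x - 5)^5. The eigenvalues (with algebraic multiplicities) are λ = 5 with multiplicity 5.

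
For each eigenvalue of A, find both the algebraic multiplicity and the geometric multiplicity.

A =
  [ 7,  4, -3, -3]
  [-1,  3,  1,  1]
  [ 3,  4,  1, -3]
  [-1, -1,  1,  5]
λ = 4: alg = 4, geom = 2

Step 1 — factor the characteristic polynomial to read off the algebraic multiplicities:
  χ_A(x) = (x - 4)^4

Step 2 — compute geometric multiplicities via the rank-nullity identity g(λ) = n − rank(A − λI):
  rank(A − (4)·I) = 2, so dim ker(A − (4)·I) = n − 2 = 2

Summary:
  λ = 4: algebraic multiplicity = 4, geometric multiplicity = 2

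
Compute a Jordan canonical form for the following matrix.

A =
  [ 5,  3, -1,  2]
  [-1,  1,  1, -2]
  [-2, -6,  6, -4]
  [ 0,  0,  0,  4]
J_2(4) ⊕ J_1(4) ⊕ J_1(4)

The characteristic polynomial is
  det(x·I − A) = x^4 - 16*x^3 + 96*x^2 - 256*x + 256 = (x - 4)^4

Eigenvalues and multiplicities (the geometric multiplicity of λ is n − rank(A − λI), which equals the number of Jordan blocks for λ):
  λ = 4: algebraic multiplicity = 4, geometric multiplicity = 3

Determining the block sizes for each eigenvalue:
  λ = 4: 3 blocks summing to 4 forces exactly one block of size 2 and the rest size 1 → block sizes [2, 1, 1]

Assembling the blocks gives a Jordan form
J =
  [4, 1, 0, 0]
  [0, 4, 0, 0]
  [0, 0, 4, 0]
  [0, 0, 0, 4]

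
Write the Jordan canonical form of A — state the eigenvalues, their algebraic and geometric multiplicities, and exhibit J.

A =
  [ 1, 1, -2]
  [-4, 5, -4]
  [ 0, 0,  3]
J_2(3) ⊕ J_1(3)

The characteristic polynomial is
  det(x·I − A) = x^3 - 9*x^2 + 27*x - 27 = (x - 3)^3

Eigenvalues and multiplicities (the geometric multiplicity of λ is n − rank(A − λI), which equals the number of Jordan blocks for λ):
  λ = 3: algebraic multiplicity = 3, geometric multiplicity = 2

Determining the block sizes for each eigenvalue:
  λ = 3: 2 blocks summing to 3 forces exactly one block of size 2 and the rest size 1 → block sizes [2, 1]

Assembling the blocks gives a Jordan form
J =
  [3, 1, 0]
  [0, 3, 0]
  [0, 0, 3]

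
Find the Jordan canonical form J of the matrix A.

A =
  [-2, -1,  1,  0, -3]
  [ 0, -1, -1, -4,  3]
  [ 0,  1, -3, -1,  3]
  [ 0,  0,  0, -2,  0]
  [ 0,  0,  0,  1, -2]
J_2(-2) ⊕ J_2(-2) ⊕ J_1(-2)

The characteristic polynomial is
  det(x·I − A) = x^5 + 10*x^4 + 40*x^3 + 80*x^2 + 80*x + 32 = (x + 2)^5

Eigenvalues and multiplicities (the geometric multiplicity of λ is n − rank(A − λI), which equals the number of Jordan blocks for λ):
  λ = -2: algebraic multiplicity = 5, geometric multiplicity = 3

Determining the block sizes for each eigenvalue:
  λ = -2: with am = 5 and gm = 3, the partition is not yet determined (e.g. several partitions of 5 into 3 parts exist). Let N = A − (-2)·I. Computing rank(N^1) = 2, rank(N^2) = 0; the number of blocks of size ≥ j is rank(N^{j−1}) − rank(N^j), giving [3, 2]. So we have 2 block(s) of size 2, 1 block(s) of size 1 → block sizes [2, 2, 1]

Assembling the blocks gives a Jordan form
J =
  [-2,  1,  0,  0,  0]
  [ 0, -2,  0,  0,  0]
  [ 0,  0, -2,  1,  0]
  [ 0,  0,  0, -2,  0]
  [ 0,  0,  0,  0, -2]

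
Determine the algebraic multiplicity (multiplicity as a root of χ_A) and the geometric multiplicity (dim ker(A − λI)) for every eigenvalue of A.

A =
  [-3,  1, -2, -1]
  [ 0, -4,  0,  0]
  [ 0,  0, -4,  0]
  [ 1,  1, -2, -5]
λ = -4: alg = 4, geom = 3

Step 1 — factor the characteristic polynomial to read off the algebraic multiplicities:
  χ_A(x) = (x + 4)^4

Step 2 — compute geometric multiplicities via the rank-nullity identity g(λ) = n − rank(A − λI):
  rank(A − (-4)·I) = 1, so dim ker(A − (-4)·I) = n − 1 = 3

Summary:
  λ = -4: algebraic multiplicity = 4, geometric multiplicity = 3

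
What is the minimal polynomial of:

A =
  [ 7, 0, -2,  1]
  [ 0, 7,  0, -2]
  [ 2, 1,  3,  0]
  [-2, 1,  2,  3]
x^3 - 15*x^2 + 75*x - 125

The characteristic polynomial is χ_A(x) = (x - 5)^4, so the eigenvalues are known. The minimal polynomial is
  m_A(x) = Π_λ (x − λ)^{k_λ}
where k_λ is the size of the *largest* Jordan block for λ (equivalently, the smallest k with (A − λI)^k v = 0 for every generalised eigenvector v of λ).

  λ = 5: largest Jordan block has size 3, contributing (x − 5)^3

So m_A(x) = (x - 5)^3 = x^3 - 15*x^2 + 75*x - 125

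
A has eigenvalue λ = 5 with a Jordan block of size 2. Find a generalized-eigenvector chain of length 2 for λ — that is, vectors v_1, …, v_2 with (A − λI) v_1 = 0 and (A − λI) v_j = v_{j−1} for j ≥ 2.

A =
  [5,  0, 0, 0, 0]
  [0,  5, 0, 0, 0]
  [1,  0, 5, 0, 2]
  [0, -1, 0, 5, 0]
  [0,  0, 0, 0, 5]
A Jordan chain for λ = 5 of length 2:
v_1 = (0, 0, 1, 0, 0)ᵀ
v_2 = (1, 0, 0, 0, 0)ᵀ

Let N = A − (5)·I. We want v_2 with N^2 v_2 = 0 but N^1 v_2 ≠ 0; then v_{j-1} := N · v_j for j = 2, …, 2.

Pick v_2 = (1, 0, 0, 0, 0)ᵀ.
Then v_1 = N · v_2 = (0, 0, 1, 0, 0)ᵀ.

Sanity check: (A − (5)·I) v_1 = (0, 0, 0, 0, 0)ᵀ = 0. ✓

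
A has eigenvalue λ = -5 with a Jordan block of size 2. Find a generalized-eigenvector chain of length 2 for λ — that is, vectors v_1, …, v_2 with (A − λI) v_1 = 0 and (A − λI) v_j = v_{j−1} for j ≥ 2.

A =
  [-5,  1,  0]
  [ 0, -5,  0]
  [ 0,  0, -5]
A Jordan chain for λ = -5 of length 2:
v_1 = (1, 0, 0)ᵀ
v_2 = (0, 1, 0)ᵀ

Let N = A − (-5)·I. We want v_2 with N^2 v_2 = 0 but N^1 v_2 ≠ 0; then v_{j-1} := N · v_j for j = 2, …, 2.

Pick v_2 = (0, 1, 0)ᵀ.
Then v_1 = N · v_2 = (1, 0, 0)ᵀ.

Sanity check: (A − (-5)·I) v_1 = (0, 0, 0)ᵀ = 0. ✓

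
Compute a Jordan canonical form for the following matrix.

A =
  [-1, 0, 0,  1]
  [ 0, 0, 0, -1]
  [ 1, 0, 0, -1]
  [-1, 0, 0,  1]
J_3(0) ⊕ J_1(0)

The characteristic polynomial is
  det(x·I − A) = x^4

Eigenvalues and multiplicities (the geometric multiplicity of λ is n − rank(A − λI), which equals the number of Jordan blocks for λ):
  λ = 0: algebraic multiplicity = 4, geometric multiplicity = 2

Determining the block sizes for each eigenvalue:
  λ = 0: with am = 4 and gm = 2, the partition is not yet determined (e.g. several partitions of 4 into 2 parts exist). Let N = A − (0)·I. Computing rank(N^1) = 2, rank(N^2) = 1, rank(N^3) = 0; the number of blocks of size ≥ j is rank(N^{j−1}) − rank(N^j), giving [2, 1, 1]. So we have 1 block(s) of size 3, 1 block(s) of size 1 → block sizes [3, 1]

Assembling the blocks gives a Jordan form
J =
  [0, 1, 0, 0]
  [0, 0, 1, 0]
  [0, 0, 0, 0]
  [0, 0, 0, 0]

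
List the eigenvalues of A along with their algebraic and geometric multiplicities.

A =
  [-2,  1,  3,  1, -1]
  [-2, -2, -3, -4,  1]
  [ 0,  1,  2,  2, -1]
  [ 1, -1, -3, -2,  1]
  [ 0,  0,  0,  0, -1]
λ = -1: alg = 5, geom = 3

Step 1 — factor the characteristic polynomial to read off the algebraic multiplicities:
  χ_A(x) = (x + 1)^5

Step 2 — compute geometric multiplicities via the rank-nullity identity g(λ) = n − rank(A − λI):
  rank(A − (-1)·I) = 2, so dim ker(A − (-1)·I) = n − 2 = 3

Summary:
  λ = -1: algebraic multiplicity = 5, geometric multiplicity = 3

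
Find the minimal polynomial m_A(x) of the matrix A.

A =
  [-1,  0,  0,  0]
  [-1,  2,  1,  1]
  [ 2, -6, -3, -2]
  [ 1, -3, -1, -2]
x^2 + 2*x + 1

The characteristic polynomial is χ_A(x) = (x + 1)^4, so the eigenvalues are known. The minimal polynomial is
  m_A(x) = Π_λ (x − λ)^{k_λ}
where k_λ is the size of the *largest* Jordan block for λ (equivalently, the smallest k with (A − λI)^k v = 0 for every generalised eigenvector v of λ).

  λ = -1: largest Jordan block has size 2, contributing (x + 1)^2

So m_A(x) = (x + 1)^2 = x^2 + 2*x + 1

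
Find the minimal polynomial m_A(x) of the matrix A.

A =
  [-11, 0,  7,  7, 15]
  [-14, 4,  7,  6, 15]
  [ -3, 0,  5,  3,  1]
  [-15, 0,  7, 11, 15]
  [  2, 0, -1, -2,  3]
x^4 - 8*x^3 + 128*x - 256

The characteristic polynomial is χ_A(x) = (x - 4)^4*(x + 4), so the eigenvalues are known. The minimal polynomial is
  m_A(x) = Π_λ (x − λ)^{k_λ}
where k_λ is the size of the *largest* Jordan block for λ (equivalently, the smallest k with (A − λI)^k v = 0 for every generalised eigenvector v of λ).

  λ = -4: largest Jordan block has size 1, contributing (x + 4)
  λ = 4: largest Jordan block has size 3, contributing (x − 4)^3

So m_A(x) = (x - 4)^3*(x + 4) = x^4 - 8*x^3 + 128*x - 256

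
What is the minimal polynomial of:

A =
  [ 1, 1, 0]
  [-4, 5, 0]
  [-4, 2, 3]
x^2 - 6*x + 9

The characteristic polynomial is χ_A(x) = (x - 3)^3, so the eigenvalues are known. The minimal polynomial is
  m_A(x) = Π_λ (x − λ)^{k_λ}
where k_λ is the size of the *largest* Jordan block for λ (equivalently, the smallest k with (A − λI)^k v = 0 for every generalised eigenvector v of λ).

  λ = 3: largest Jordan block has size 2, contributing (x − 3)^2

So m_A(x) = (x - 3)^2 = x^2 - 6*x + 9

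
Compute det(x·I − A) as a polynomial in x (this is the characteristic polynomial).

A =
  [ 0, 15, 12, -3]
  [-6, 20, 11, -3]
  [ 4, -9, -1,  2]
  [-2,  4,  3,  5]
x^4 - 24*x^3 + 216*x^2 - 864*x + 1296

Expanding det(x·I − A) (e.g. by cofactor expansion or by noting that A is similar to its Jordan form J, which has the same characteristic polynomial as A) gives
  χ_A(x) = x^4 - 24*x^3 + 216*x^2 - 864*x + 1296
which factors as (x - 6)^4. The eigenvalues (with algebraic multiplicities) are λ = 6 with multiplicity 4.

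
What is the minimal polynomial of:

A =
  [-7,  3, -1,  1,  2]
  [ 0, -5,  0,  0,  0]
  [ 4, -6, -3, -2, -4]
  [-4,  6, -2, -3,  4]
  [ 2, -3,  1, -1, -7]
x^2 + 10*x + 25

The characteristic polynomial is χ_A(x) = (x + 5)^5, so the eigenvalues are known. The minimal polynomial is
  m_A(x) = Π_λ (x − λ)^{k_λ}
where k_λ is the size of the *largest* Jordan block for λ (equivalently, the smallest k with (A − λI)^k v = 0 for every generalised eigenvector v of λ).

  λ = -5: largest Jordan block has size 2, contributing (x + 5)^2

So m_A(x) = (x + 5)^2 = x^2 + 10*x + 25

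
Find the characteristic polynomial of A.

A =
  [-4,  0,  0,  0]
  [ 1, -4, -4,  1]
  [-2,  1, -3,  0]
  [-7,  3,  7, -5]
x^4 + 16*x^3 + 96*x^2 + 256*x + 256

Expanding det(x·I − A) (e.g. by cofactor expansion or by noting that A is similar to its Jordan form J, which has the same characteristic polynomial as A) gives
  χ_A(x) = x^4 + 16*x^3 + 96*x^2 + 256*x + 256
which factors as (x + 4)^4. The eigenvalues (with algebraic multiplicities) are λ = -4 with multiplicity 4.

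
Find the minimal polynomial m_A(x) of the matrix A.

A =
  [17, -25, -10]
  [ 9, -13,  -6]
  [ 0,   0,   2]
x^2 - 4*x + 4

The characteristic polynomial is χ_A(x) = (x - 2)^3, so the eigenvalues are known. The minimal polynomial is
  m_A(x) = Π_λ (x − λ)^{k_λ}
where k_λ is the size of the *largest* Jordan block for λ (equivalently, the smallest k with (A − λI)^k v = 0 for every generalised eigenvector v of λ).

  λ = 2: largest Jordan block has size 2, contributing (x − 2)^2

So m_A(x) = (x - 2)^2 = x^2 - 4*x + 4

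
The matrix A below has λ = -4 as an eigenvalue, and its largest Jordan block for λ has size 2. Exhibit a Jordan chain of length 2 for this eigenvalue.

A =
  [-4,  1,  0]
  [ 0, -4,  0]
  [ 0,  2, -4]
A Jordan chain for λ = -4 of length 2:
v_1 = (1, 0, 2)ᵀ
v_2 = (0, 1, 0)ᵀ

Let N = A − (-4)·I. We want v_2 with N^2 v_2 = 0 but N^1 v_2 ≠ 0; then v_{j-1} := N · v_j for j = 2, …, 2.

Pick v_2 = (0, 1, 0)ᵀ.
Then v_1 = N · v_2 = (1, 0, 2)ᵀ.

Sanity check: (A − (-4)·I) v_1 = (0, 0, 0)ᵀ = 0. ✓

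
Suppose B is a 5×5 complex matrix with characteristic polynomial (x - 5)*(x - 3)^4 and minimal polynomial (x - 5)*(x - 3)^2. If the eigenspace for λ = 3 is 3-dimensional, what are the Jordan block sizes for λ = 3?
Block sizes for λ = 3: [2, 1, 1]

Step 1 — from the characteristic polynomial, algebraic multiplicity of λ = 3 is 4. From dim ker(B − (3)·I) = 3, there are exactly 3 Jordan blocks for λ = 3.
Step 2 — from the minimal polynomial, the factor (x − 3)^2 tells us the largest block for λ = 3 has size 2.
Step 3 — with total size 4, 3 blocks, and largest block 2, the block sizes (in nonincreasing order) are [2, 1, 1].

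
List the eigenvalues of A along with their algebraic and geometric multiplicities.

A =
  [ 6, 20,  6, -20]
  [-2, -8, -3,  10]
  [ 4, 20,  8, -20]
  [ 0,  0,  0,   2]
λ = 2: alg = 4, geom = 3

Step 1 — factor the characteristic polynomial to read off the algebraic multiplicities:
  χ_A(x) = (x - 2)^4

Step 2 — compute geometric multiplicities via the rank-nullity identity g(λ) = n − rank(A − λI):
  rank(A − (2)·I) = 1, so dim ker(A − (2)·I) = n − 1 = 3

Summary:
  λ = 2: algebraic multiplicity = 4, geometric multiplicity = 3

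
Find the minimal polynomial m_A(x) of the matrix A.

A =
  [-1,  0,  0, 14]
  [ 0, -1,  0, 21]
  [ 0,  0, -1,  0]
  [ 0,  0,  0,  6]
x^2 - 5*x - 6

The characteristic polynomial is χ_A(x) = (x - 6)*(x + 1)^3, so the eigenvalues are known. The minimal polynomial is
  m_A(x) = Π_λ (x − λ)^{k_λ}
where k_λ is the size of the *largest* Jordan block for λ (equivalently, the smallest k with (A − λI)^k v = 0 for every generalised eigenvector v of λ).

  λ = -1: largest Jordan block has size 1, contributing (x + 1)
  λ = 6: largest Jordan block has size 1, contributing (x − 6)

So m_A(x) = (x - 6)*(x + 1) = x^2 - 5*x - 6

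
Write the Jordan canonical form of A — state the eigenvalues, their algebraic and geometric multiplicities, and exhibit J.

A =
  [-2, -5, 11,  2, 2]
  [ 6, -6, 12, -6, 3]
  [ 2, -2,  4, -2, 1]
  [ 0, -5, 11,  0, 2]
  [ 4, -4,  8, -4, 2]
J_1(-2) ⊕ J_2(0) ⊕ J_2(0)

The characteristic polynomial is
  det(x·I − A) = x^5 + 2*x^4 = x^4*(x + 2)

Eigenvalues and multiplicities (the geometric multiplicity of λ is n − rank(A − λI), which equals the number of Jordan blocks for λ):
  λ = -2: algebraic multiplicity = 1, geometric multiplicity = 1
  λ = 0: algebraic multiplicity = 4, geometric multiplicity = 2

Determining the block sizes for each eigenvalue:
  λ = -2: one block (gm = 1), so the single block has size am = 1 → block sizes [1]
  λ = 0: with am = 4 and gm = 2, the partition is not yet determined (e.g. several partitions of 4 into 2 parts exist). Let N = A − (0)·I. Computing rank(N^1) = 3, rank(N^2) = 1; the number of blocks of size ≥ j is rank(N^{j−1}) − rank(N^j), giving [2, 2]. So we have 2 block(s) of size 2 → block sizes [2, 2]

Assembling the blocks gives a Jordan form
J =
  [-2, 0, 0, 0, 0]
  [ 0, 0, 1, 0, 0]
  [ 0, 0, 0, 0, 0]
  [ 0, 0, 0, 0, 1]
  [ 0, 0, 0, 0, 0]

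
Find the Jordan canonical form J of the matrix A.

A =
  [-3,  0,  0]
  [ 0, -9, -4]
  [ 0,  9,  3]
J_2(-3) ⊕ J_1(-3)

The characteristic polynomial is
  det(x·I − A) = x^3 + 9*x^2 + 27*x + 27 = (x + 3)^3

Eigenvalues and multiplicities (the geometric multiplicity of λ is n − rank(A − λI), which equals the number of Jordan blocks for λ):
  λ = -3: algebraic multiplicity = 3, geometric multiplicity = 2

Determining the block sizes for each eigenvalue:
  λ = -3: 2 blocks summing to 3 forces exactly one block of size 2 and the rest size 1 → block sizes [2, 1]

Assembling the blocks gives a Jordan form
J =
  [-3,  1,  0]
  [ 0, -3,  0]
  [ 0,  0, -3]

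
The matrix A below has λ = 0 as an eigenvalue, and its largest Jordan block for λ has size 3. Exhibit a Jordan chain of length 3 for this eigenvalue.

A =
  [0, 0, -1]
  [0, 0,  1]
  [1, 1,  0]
A Jordan chain for λ = 0 of length 3:
v_1 = (-1, 1, 0)ᵀ
v_2 = (0, 0, 1)ᵀ
v_3 = (1, 0, 0)ᵀ

Let N = A − (0)·I. We want v_3 with N^3 v_3 = 0 but N^2 v_3 ≠ 0; then v_{j-1} := N · v_j for j = 3, …, 2.

Pick v_3 = (1, 0, 0)ᵀ.
Then v_2 = N · v_3 = (0, 0, 1)ᵀ.
Then v_1 = N · v_2 = (-1, 1, 0)ᵀ.

Sanity check: (A − (0)·I) v_1 = (0, 0, 0)ᵀ = 0. ✓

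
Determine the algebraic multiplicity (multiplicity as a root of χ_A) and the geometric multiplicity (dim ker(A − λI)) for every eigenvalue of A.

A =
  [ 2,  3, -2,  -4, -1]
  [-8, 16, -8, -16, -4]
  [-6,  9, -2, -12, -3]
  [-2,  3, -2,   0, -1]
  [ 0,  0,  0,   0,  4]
λ = 4: alg = 5, geom = 4

Step 1 — factor the characteristic polynomial to read off the algebraic multiplicities:
  χ_A(x) = (x - 4)^5

Step 2 — compute geometric multiplicities via the rank-nullity identity g(λ) = n − rank(A − λI):
  rank(A − (4)·I) = 1, so dim ker(A − (4)·I) = n − 1 = 4

Summary:
  λ = 4: algebraic multiplicity = 5, geometric multiplicity = 4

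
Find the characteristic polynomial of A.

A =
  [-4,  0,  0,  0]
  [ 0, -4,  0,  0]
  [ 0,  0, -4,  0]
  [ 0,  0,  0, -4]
x^4 + 16*x^3 + 96*x^2 + 256*x + 256

Expanding det(x·I − A) (e.g. by cofactor expansion or by noting that A is similar to its Jordan form J, which has the same characteristic polynomial as A) gives
  χ_A(x) = x^4 + 16*x^3 + 96*x^2 + 256*x + 256
which factors as (x + 4)^4. The eigenvalues (with algebraic multiplicities) are λ = -4 with multiplicity 4.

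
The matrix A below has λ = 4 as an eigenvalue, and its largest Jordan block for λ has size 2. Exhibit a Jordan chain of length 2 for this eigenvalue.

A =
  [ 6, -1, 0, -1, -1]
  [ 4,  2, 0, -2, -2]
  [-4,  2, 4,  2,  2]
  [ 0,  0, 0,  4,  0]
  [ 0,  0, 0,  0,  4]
A Jordan chain for λ = 4 of length 2:
v_1 = (2, 4, -4, 0, 0)ᵀ
v_2 = (1, 0, 0, 0, 0)ᵀ

Let N = A − (4)·I. We want v_2 with N^2 v_2 = 0 but N^1 v_2 ≠ 0; then v_{j-1} := N · v_j for j = 2, …, 2.

Pick v_2 = (1, 0, 0, 0, 0)ᵀ.
Then v_1 = N · v_2 = (2, 4, -4, 0, 0)ᵀ.

Sanity check: (A − (4)·I) v_1 = (0, 0, 0, 0, 0)ᵀ = 0. ✓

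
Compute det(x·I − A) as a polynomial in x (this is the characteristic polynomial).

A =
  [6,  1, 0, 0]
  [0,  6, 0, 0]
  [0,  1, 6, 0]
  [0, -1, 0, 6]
x^4 - 24*x^3 + 216*x^2 - 864*x + 1296

Expanding det(x·I − A) (e.g. by cofactor expansion or by noting that A is similar to its Jordan form J, which has the same characteristic polynomial as A) gives
  χ_A(x) = x^4 - 24*x^3 + 216*x^2 - 864*x + 1296
which factors as (x - 6)^4. The eigenvalues (with algebraic multiplicities) are λ = 6 with multiplicity 4.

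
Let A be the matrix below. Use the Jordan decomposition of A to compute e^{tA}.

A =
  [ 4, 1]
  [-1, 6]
e^{tA} =
  [-t*exp(5*t) + exp(5*t), t*exp(5*t)]
  [-t*exp(5*t), t*exp(5*t) + exp(5*t)]

Strategy: write A = P · J · P⁻¹ where J is a Jordan canonical form, so e^{tA} = P · e^{tJ} · P⁻¹, and e^{tJ} can be computed block-by-block.

A has Jordan form
J =
  [5, 1]
  [0, 5]
(up to reordering of blocks).

Per-block formulas:
  For a 2×2 Jordan block J_2(5): exp(t · J_2(5)) = e^(5t)·(I + t·N), where N is the 2×2 nilpotent shift.

After assembling e^{tJ} and conjugating by P, we get:

e^{tA} =
  [-t*exp(5*t) + exp(5*t), t*exp(5*t)]
  [-t*exp(5*t), t*exp(5*t) + exp(5*t)]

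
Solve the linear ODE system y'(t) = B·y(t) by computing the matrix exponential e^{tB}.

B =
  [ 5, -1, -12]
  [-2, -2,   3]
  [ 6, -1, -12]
e^{tB} =
  [-3*t^2*exp(-3*t) + 8*t*exp(-3*t) + exp(-3*t), 3*t^2*exp(-3*t)/2 - t*exp(-3*t), 9*t^2*exp(-3*t)/2 - 12*t*exp(-3*t)]
  [-2*t*exp(-3*t), t*exp(-3*t) + exp(-3*t), 3*t*exp(-3*t)]
  [-2*t^2*exp(-3*t) + 6*t*exp(-3*t), t^2*exp(-3*t) - t*exp(-3*t), 3*t^2*exp(-3*t) - 9*t*exp(-3*t) + exp(-3*t)]

Strategy: write B = P · J · P⁻¹ where J is a Jordan canonical form, so e^{tB} = P · e^{tJ} · P⁻¹, and e^{tJ} can be computed block-by-block.

B has Jordan form
J =
  [-3,  1,  0]
  [ 0, -3,  1]
  [ 0,  0, -3]
(up to reordering of blocks).

Per-block formulas:
  For a 3×3 Jordan block J_3(-3): exp(t · J_3(-3)) = e^(-3t)·(I + t·N + (t^2/2)·N^2), where N is the 3×3 nilpotent shift.

After assembling e^{tJ} and conjugating by P, we get:

e^{tB} =
  [-3*t^2*exp(-3*t) + 8*t*exp(-3*t) + exp(-3*t), 3*t^2*exp(-3*t)/2 - t*exp(-3*t), 9*t^2*exp(-3*t)/2 - 12*t*exp(-3*t)]
  [-2*t*exp(-3*t), t*exp(-3*t) + exp(-3*t), 3*t*exp(-3*t)]
  [-2*t^2*exp(-3*t) + 6*t*exp(-3*t), t^2*exp(-3*t) - t*exp(-3*t), 3*t^2*exp(-3*t) - 9*t*exp(-3*t) + exp(-3*t)]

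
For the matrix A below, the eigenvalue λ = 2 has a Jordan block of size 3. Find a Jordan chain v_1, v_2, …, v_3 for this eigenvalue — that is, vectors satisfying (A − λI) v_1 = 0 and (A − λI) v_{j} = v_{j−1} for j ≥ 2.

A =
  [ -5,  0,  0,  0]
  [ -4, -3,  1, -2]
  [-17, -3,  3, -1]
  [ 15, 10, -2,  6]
A Jordan chain for λ = 2 of length 3:
v_1 = (0, 2, 2, -4)ᵀ
v_2 = (0, -5, -3, 10)ᵀ
v_3 = (0, 1, 0, 0)ᵀ

Let N = A − (2)·I. We want v_3 with N^3 v_3 = 0 but N^2 v_3 ≠ 0; then v_{j-1} := N · v_j for j = 3, …, 2.

Pick v_3 = (0, 1, 0, 0)ᵀ.
Then v_2 = N · v_3 = (0, -5, -3, 10)ᵀ.
Then v_1 = N · v_2 = (0, 2, 2, -4)ᵀ.

Sanity check: (A − (2)·I) v_1 = (0, 0, 0, 0)ᵀ = 0. ✓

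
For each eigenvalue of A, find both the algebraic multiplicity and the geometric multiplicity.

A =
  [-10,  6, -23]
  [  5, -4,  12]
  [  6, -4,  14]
λ = 0: alg = 3, geom = 1

Step 1 — factor the characteristic polynomial to read off the algebraic multiplicities:
  χ_A(x) = x^3

Step 2 — compute geometric multiplicities via the rank-nullity identity g(λ) = n − rank(A − λI):
  rank(A − (0)·I) = 2, so dim ker(A − (0)·I) = n − 2 = 1

Summary:
  λ = 0: algebraic multiplicity = 3, geometric multiplicity = 1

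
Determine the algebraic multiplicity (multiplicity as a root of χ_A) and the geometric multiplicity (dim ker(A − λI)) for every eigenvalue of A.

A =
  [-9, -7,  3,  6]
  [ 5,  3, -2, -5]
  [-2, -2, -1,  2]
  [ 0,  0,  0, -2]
λ = -3: alg = 1, geom = 1; λ = -2: alg = 3, geom = 1

Step 1 — factor the characteristic polynomial to read off the algebraic multiplicities:
  χ_A(x) = (x + 2)^3*(x + 3)

Step 2 — compute geometric multiplicities via the rank-nullity identity g(λ) = n − rank(A − λI):
  rank(A − (-3)·I) = 3, so dim ker(A − (-3)·I) = n − 3 = 1
  rank(A − (-2)·I) = 3, so dim ker(A − (-2)·I) = n − 3 = 1

Summary:
  λ = -3: algebraic multiplicity = 1, geometric multiplicity = 1
  λ = -2: algebraic multiplicity = 3, geometric multiplicity = 1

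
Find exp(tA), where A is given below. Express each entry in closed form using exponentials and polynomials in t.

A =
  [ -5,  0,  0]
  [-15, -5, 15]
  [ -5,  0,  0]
e^{tA} =
  [exp(-5*t), 0, 0]
  [-3 + 3*exp(-5*t), exp(-5*t), 3 - 3*exp(-5*t)]
  [-1 + exp(-5*t), 0, 1]

Strategy: write A = P · J · P⁻¹ where J is a Jordan canonical form, so e^{tA} = P · e^{tJ} · P⁻¹, and e^{tJ} can be computed block-by-block.

A has Jordan form
J =
  [-5,  0, 0]
  [ 0, -5, 0]
  [ 0,  0, 0]
(up to reordering of blocks).

Per-block formulas:
  For a 1×1 block at λ = 0: exp(t · [0]) = [e^(0t)].
  For a 1×1 block at λ = -5: exp(t · [-5]) = [e^(-5t)].

After assembling e^{tJ} and conjugating by P, we get:

e^{tA} =
  [exp(-5*t), 0, 0]
  [-3 + 3*exp(-5*t), exp(-5*t), 3 - 3*exp(-5*t)]
  [-1 + exp(-5*t), 0, 1]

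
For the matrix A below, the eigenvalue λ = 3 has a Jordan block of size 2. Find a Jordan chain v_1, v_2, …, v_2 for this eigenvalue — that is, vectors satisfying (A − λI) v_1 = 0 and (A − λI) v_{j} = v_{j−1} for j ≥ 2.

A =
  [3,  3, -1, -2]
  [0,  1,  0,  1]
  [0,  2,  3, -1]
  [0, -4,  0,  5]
A Jordan chain for λ = 3 of length 2:
v_1 = (3, -2, 2, -4)ᵀ
v_2 = (0, 1, 0, 0)ᵀ

Let N = A − (3)·I. We want v_2 with N^2 v_2 = 0 but N^1 v_2 ≠ 0; then v_{j-1} := N · v_j for j = 2, …, 2.

Pick v_2 = (0, 1, 0, 0)ᵀ.
Then v_1 = N · v_2 = (3, -2, 2, -4)ᵀ.

Sanity check: (A − (3)·I) v_1 = (0, 0, 0, 0)ᵀ = 0. ✓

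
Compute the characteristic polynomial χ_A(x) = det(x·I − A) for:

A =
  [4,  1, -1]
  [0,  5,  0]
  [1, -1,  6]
x^3 - 15*x^2 + 75*x - 125

Expanding det(x·I − A) (e.g. by cofactor expansion or by noting that A is similar to its Jordan form J, which has the same characteristic polynomial as A) gives
  χ_A(x) = x^3 - 15*x^2 + 75*x - 125
which factors as (x - 5)^3. The eigenvalues (with algebraic multiplicities) are λ = 5 with multiplicity 3.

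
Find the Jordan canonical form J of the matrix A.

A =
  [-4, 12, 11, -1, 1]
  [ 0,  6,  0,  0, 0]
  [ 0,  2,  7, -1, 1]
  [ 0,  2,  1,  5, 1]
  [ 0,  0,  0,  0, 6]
J_1(-4) ⊕ J_2(6) ⊕ J_1(6) ⊕ J_1(6)

The characteristic polynomial is
  det(x·I − A) = x^5 - 20*x^4 + 120*x^3 - 2160*x + 5184 = (x - 6)^4*(x + 4)

Eigenvalues and multiplicities (the geometric multiplicity of λ is n − rank(A − λI), which equals the number of Jordan blocks for λ):
  λ = -4: algebraic multiplicity = 1, geometric multiplicity = 1
  λ = 6: algebraic multiplicity = 4, geometric multiplicity = 3

Determining the block sizes for each eigenvalue:
  λ = -4: one block (gm = 1), so the single block has size am = 1 → block sizes [1]
  λ = 6: 3 blocks summing to 4 forces exactly one block of size 2 and the rest size 1 → block sizes [2, 1, 1]

Assembling the blocks gives a Jordan form
J =
  [-4, 0, 0, 0, 0]
  [ 0, 6, 1, 0, 0]
  [ 0, 0, 6, 0, 0]
  [ 0, 0, 0, 6, 0]
  [ 0, 0, 0, 0, 6]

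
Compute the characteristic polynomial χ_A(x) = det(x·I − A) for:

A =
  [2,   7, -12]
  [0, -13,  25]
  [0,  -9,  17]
x^3 - 6*x^2 + 12*x - 8

Expanding det(x·I − A) (e.g. by cofactor expansion or by noting that A is similar to its Jordan form J, which has the same characteristic polynomial as A) gives
  χ_A(x) = x^3 - 6*x^2 + 12*x - 8
which factors as (x - 2)^3. The eigenvalues (with algebraic multiplicities) are λ = 2 with multiplicity 3.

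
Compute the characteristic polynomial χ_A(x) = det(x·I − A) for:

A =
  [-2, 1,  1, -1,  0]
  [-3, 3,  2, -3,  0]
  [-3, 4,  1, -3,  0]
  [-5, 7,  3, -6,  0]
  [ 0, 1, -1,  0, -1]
x^5 + 5*x^4 + 10*x^3 + 10*x^2 + 5*x + 1

Expanding det(x·I − A) (e.g. by cofactor expansion or by noting that A is similar to its Jordan form J, which has the same characteristic polynomial as A) gives
  χ_A(x) = x^5 + 5*x^4 + 10*x^3 + 10*x^2 + 5*x + 1
which factors as (x + 1)^5. The eigenvalues (with algebraic multiplicities) are λ = -1 with multiplicity 5.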